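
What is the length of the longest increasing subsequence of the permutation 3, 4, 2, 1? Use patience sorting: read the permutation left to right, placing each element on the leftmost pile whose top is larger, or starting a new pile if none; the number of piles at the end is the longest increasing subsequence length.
2

3: new pile. tops = [3]
4: new pile. tops = [3, 4]
2: onto pile 1 (replacing 3). tops = [2, 4]
1: onto pile 1 (replacing 2). tops = [1, 4]

2 piles, so the longest increasing subsequence has length 2.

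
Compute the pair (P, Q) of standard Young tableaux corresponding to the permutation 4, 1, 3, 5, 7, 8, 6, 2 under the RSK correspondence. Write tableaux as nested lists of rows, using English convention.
Insert each entry of the permutation into P by Schensted row insertion, recording in Q the position of each new cell.

Insert 4: appended to row 1. P = [[4]].
Insert 1: 1 bumps 4 from row 1; 4 starts row 2. P = [[1], [4]].
Insert 3: appended to row 1. P = [[1, 3], [4]].
Insert 5: appended to row 1. P = [[1, 3, 5], [4]].
Insert 7: appended to row 1. P = [[1, 3, 5, 7], [4]].
Insert 8: appended to row 1. P = [[1, 3, 5, 7, 8], [4]].
Insert 6: 6 bumps 7 from row 1; 7 appends to row 2. P = [[1, 3, 5, 6, 8], [4, 7]].
Insert 2: 2 bumps 3 from row 1; 3 bumps 4 from row 2; 4 starts row 3. P = [[1, 2, 5, 6, 8], [3, 7], [4]].

So P = [[1, 2, 5, 6, 8], [3, 7], [4]], Q = [[1, 3, 4, 5, 6], [2, 7], [8]].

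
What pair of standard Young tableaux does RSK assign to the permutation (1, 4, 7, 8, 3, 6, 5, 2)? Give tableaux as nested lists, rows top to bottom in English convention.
P = [[1, 2, 5, 8], [3, 6], [4], [7]], Q = [[1, 2, 3, 4], [5, 6], [7], [8]]

Insert each entry of the permutation into P by Schensted row insertion, recording in Q the position of each new cell.

After inserting 1: P = [[1]].
After inserting 4: P = [[1, 4]].
After inserting 7: P = [[1, 4, 7]].
After inserting 8: P = [[1, 4, 7, 8]].
After inserting 3: P = [[1, 3, 7, 8], [4]].
After inserting 6: P = [[1, 3, 6, 8], [4, 7]].
After inserting 5: P = [[1, 3, 5, 8], [4, 6], [7]].
After inserting 2: P = [[1, 2, 5, 8], [3, 6], [4], [7]].

So P = [[1, 2, 5, 8], [3, 6], [4], [7]], Q = [[1, 2, 3, 4], [5, 6], [7], [8]].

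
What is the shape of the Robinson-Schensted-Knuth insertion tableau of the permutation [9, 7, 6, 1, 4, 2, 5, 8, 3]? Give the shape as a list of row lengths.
Row-insert each entry into an empty tableau.

After inserting 9: P = [[9]].
After inserting 7: P = [[7], [9]].
After inserting 6: P = [[6], [7], [9]].
After inserting 1: P = [[1], [6], [7], [9]].
After inserting 4: P = [[1, 4], [6], [7], [9]].
After inserting 2: P = [[1, 2], [4], [6], [7], [9]].
After inserting 5: P = [[1, 2, 5], [4], [6], [7], [9]].
After inserting 8: P = [[1, 2, 5, 8], [4], [6], [7], [9]].
After inserting 3: P = [[1, 2, 3, 8], [4, 5], [6], [7], [9]].

The final insertion tableau P = [[1, 2, 3, 8], [4, 5], [6], [7], [9]] has shape [4, 2, 1, 1, 1].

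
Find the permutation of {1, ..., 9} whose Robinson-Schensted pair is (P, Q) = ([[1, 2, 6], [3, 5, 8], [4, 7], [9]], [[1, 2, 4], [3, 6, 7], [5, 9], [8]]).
Reverse the RSK construction: for i from n down to 1, find the cell of Q containing i, remove the entry at that cell from P, and reverse-bump it up through P; the value ejected from row 1 is w(i).

Step i=9: Q has 9 at row 3, column 2; remove 7 from row 3 of P and reverse-bump: 7 enters row 2 and ejects 5; 5 enters row 1 and ejects 2. So w(9) = 2. P is now [[1, 5, 6], [3, 7, 8], [4], [9]].
Step i=8: Q has 8 at row 4, column 1; remove 9 from row 4 of P and reverse-bump: 9 enters row 3 and ejects 4; 4 enters row 2 and ejects 3; 3 enters row 1 and ejects 1. So w(8) = 1. P is now [[3, 5, 6], [4, 7, 8], [9]].
Step i=7: Q has 7 at row 2, column 3; remove 8 from row 2 of P and reverse-bump: 8 enters row 1 and ejects 6. So w(7) = 6. P is now [[3, 5, 8], [4, 7], [9]].
Step i=6: Q has 6 at row 2, column 2; remove 7 from row 2 of P and reverse-bump: 7 enters row 1 and ejects 5. So w(6) = 5. P is now [[3, 7, 8], [4], [9]].
Step i=5: Q has 5 at row 3, column 1; remove 9 from row 3 of P and reverse-bump: 9 enters row 2 and ejects 4; 4 enters row 1 and ejects 3. So w(5) = 3. P is now [[4, 7, 8], [9]].
Step i=4: Q has 4 at row 1, column 3; remove that cell from P, ejecting 8. So w(4) = 8. P is now [[4, 7], [9]].
Step i=3: Q has 3 at row 2, column 1; remove 9 from row 2 of P and reverse-bump: 9 enters row 1 and ejects 7. So w(3) = 7. P is now [[4, 9]].
Step i=2: Q has 2 at row 1, column 2; remove that cell from P, ejecting 9. So w(2) = 9. P is now [[4]].
Step i=1: Q has 1 at row 1, column 1; remove that cell from P, ejecting 4. So w(1) = 4. P is now [].

So w = 4 9 7 8 3 5 6 1 2.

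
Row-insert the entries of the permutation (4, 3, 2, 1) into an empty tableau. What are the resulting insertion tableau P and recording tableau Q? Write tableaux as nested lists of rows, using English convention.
Insert each entry of the permutation into P by Schensted row insertion, recording in Q the position of each new cell.

Insert 4: appended to row 1. P = [[4]], Q = [[1]].
Insert 3: 3 bumps 4 from row 1; 4 starts row 2. P = [[3], [4]], Q = [[1], [2]].
Insert 2: 2 bumps 3 from row 1; 3 bumps 4 from row 2; 4 starts row 3. P = [[2], [3], [4]], Q = [[1], [2], [3]].
Insert 1: 1 bumps 2 from row 1; 2 bumps 3 from row 2; 3 bumps 4 from row 3; 4 starts row 4. P = [[1], [2], [3], [4]], Q = [[1], [2], [3], [4]].

So P = [[1], [2], [3], [4]], Q = [[1], [2], [3], [4]].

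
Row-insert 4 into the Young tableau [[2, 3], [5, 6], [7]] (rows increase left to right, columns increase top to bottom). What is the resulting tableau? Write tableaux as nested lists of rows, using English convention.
4 is larger than every entry of row 1, so it is appended to row 1. The new tableau is [[2, 3, 4], [5, 6], [7]].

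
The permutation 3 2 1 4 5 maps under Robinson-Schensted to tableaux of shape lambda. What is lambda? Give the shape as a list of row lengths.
[3, 1, 1]

Row-insert each entry into an empty tableau.

After inserting 3: P = [[3]].
After inserting 2: P = [[2], [3]].
After inserting 1: P = [[1], [2], [3]].
After inserting 4: P = [[1, 4], [2], [3]].
After inserting 5: P = [[1, 4, 5], [2], [3]].

The final insertion tableau P = [[1, 4, 5], [2], [3]] has shape [3, 1, 1].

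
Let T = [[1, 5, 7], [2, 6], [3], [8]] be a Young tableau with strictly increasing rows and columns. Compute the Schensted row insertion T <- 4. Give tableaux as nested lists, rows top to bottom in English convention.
In row 1, 4 replaces 5 (the leftmost entry greater than 4); 5 is bumped to row 2. In row 2, 5 replaces 6 (the leftmost entry greater than 5); 6 is bumped to row 3. 6 is appended to row 3. The new tableau is [[1, 4, 7], [2, 5], [3, 6], [8]].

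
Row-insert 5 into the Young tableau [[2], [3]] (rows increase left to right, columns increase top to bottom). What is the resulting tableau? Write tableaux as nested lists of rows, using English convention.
5 is larger than every entry of row 1, so it is appended to row 1. The new tableau is [[2, 5], [3]].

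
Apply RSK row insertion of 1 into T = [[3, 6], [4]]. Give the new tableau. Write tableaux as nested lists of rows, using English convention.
[[1, 6], [3], [4]]

In row 1, 1 replaces 3 (the leftmost entry greater than 1); 3 is bumped to row 2. In row 2, 3 replaces 4 (the leftmost entry greater than 3); 4 is bumped to row 3. 4 starts a new row 3. The new tableau is [[1, 6], [3], [4]].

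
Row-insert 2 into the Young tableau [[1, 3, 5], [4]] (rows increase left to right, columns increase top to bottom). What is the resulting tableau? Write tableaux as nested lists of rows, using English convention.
[[1, 2, 5], [3], [4]]

In row 1, 2 replaces 3 (the leftmost entry greater than 2); 3 is bumped to row 2. In row 2, 3 replaces 4 (the leftmost entry greater than 3); 4 is bumped to row 3. 4 starts a new row 3. The new tableau is [[1, 2, 5], [3], [4]].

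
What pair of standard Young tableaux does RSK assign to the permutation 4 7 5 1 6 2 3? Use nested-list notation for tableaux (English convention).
Insert each entry of the permutation into P by Schensted row insertion, recording in Q the position of each new cell.

Insert 4: appended to row 1. P = [[4]].
Insert 7: appended to row 1. P = [[4, 7]].
Insert 5: 5 bumps 7 from row 1; 7 starts row 2. P = [[4, 5], [7]].
Insert 1: 1 bumps 4 from row 1; 4 bumps 7 from row 2; 7 starts row 3. P = [[1, 5], [4], [7]].
Insert 6: appended to row 1. P = [[1, 5, 6], [4], [7]].
Insert 2: 2 bumps 5 from row 1; 5 appends to row 2. P = [[1, 2, 6], [4, 5], [7]].
Insert 3: 3 bumps 6 from row 1; 6 appends to row 2. P = [[1, 2, 3], [4, 5, 6], [7]].

So P = [[1, 2, 3], [4, 5, 6], [7]], Q = [[1, 2, 5], [3, 6, 7], [4]].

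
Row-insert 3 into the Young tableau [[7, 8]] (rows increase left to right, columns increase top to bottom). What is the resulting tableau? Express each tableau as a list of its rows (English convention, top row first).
[[3, 8], [7]]

In row 1, 3 replaces 7 (the leftmost entry greater than 3); 7 is bumped to row 2. 7 starts a new row 2. The new tableau is [[3, 8], [7]].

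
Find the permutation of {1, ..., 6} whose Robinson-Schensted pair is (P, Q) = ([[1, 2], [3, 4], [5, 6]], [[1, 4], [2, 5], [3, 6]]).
Reverse the RSK construction: for i from n down to 1, find the cell of Q containing i, remove the entry at that cell from P, and reverse-bump it up through P; the value ejected from row 1 is w(i).

Step i=6: Q has 6 at row 3, column 2; remove 6 from row 3 of P and reverse-bump: 6 enters row 2 and ejects 4; 4 enters row 1 and ejects 2. So w(6) = 2. P is now [[1, 4], [3, 6], [5]].
Step i=5: Q has 5 at row 2, column 2; remove 6 from row 2 of P and reverse-bump: 6 enters row 1 and ejects 4. So w(5) = 4. P is now [[1, 6], [3], [5]].
Step i=4: Q has 4 at row 1, column 2; remove that cell from P, ejecting 6. So w(4) = 6. P is now [[1], [3], [5]].
Step i=3: Q has 3 at row 3, column 1; remove 5 from row 3 of P and reverse-bump: 5 enters row 2 and ejects 3; 3 enters row 1 and ejects 1. So w(3) = 1. P is now [[3], [5]].
Step i=2: Q has 2 at row 2, column 1; remove 5 from row 2 of P and reverse-bump: 5 enters row 1 and ejects 3. So w(2) = 3. P is now [[5]].
Step i=1: Q has 1 at row 1, column 1; remove that cell from P, ejecting 5. So w(1) = 5. P is now [].

So w = 5 3 1 6 4 2.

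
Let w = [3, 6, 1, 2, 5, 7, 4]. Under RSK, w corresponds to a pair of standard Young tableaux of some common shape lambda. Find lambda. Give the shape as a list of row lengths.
[4, 2, 1]

Row-insert each entry into an empty tableau.

After inserting 3: P = [[3]].
After inserting 6: P = [[3, 6]].
After inserting 1: P = [[1, 6], [3]].
After inserting 2: P = [[1, 2], [3, 6]].
After inserting 5: P = [[1, 2, 5], [3, 6]].
After inserting 7: P = [[1, 2, 5, 7], [3, 6]].
After inserting 4: P = [[1, 2, 4, 7], [3, 5], [6]].

The final insertion tableau P = [[1, 2, 4, 7], [3, 5], [6]] has shape [4, 2, 1].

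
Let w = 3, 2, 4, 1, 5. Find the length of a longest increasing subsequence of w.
3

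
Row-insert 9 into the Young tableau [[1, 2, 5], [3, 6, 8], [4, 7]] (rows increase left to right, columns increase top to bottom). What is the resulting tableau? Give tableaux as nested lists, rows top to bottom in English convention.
[[1, 2, 5, 9], [3, 6, 8], [4, 7]]

9 is larger than every entry of row 1, so it is appended to row 1. The new tableau is [[1, 2, 5, 9], [3, 6, 8], [4, 7]].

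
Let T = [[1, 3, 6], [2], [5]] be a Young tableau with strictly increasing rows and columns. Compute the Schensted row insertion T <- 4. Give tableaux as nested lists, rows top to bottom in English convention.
[[1, 3, 4], [2, 6], [5]]

In row 1, 4 replaces 6 (the leftmost entry greater than 4); 6 is bumped to row 2. 6 is appended to row 2. The new tableau is [[1, 3, 4], [2, 6], [5]].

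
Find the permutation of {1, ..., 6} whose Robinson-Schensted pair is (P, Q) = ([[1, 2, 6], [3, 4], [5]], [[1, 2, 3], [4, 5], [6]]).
Reverse the RSK construction: for i from n down to 1, find the cell of Q containing i, remove the entry at that cell from P, and reverse-bump it up through P; the value ejected from row 1 is w(i).

Step i=6: Q has 6 at row 3, column 1; remove 5 from row 3 of P and reverse-bump: 5 enters row 2 and ejects 4; 4 enters row 1 and ejects 2. So w(6) = 2. P is now [[1, 4, 6], [3, 5]].
Step i=5: Q has 5 at row 2, column 2; remove 5 from row 2 of P and reverse-bump: 5 enters row 1 and ejects 4. So w(5) = 4. P is now [[1, 5, 6], [3]].
Step i=4: Q has 4 at row 2, column 1; remove 3 from row 2 of P and reverse-bump: 3 enters row 1 and ejects 1. So w(4) = 1. P is now [[3, 5, 6]].
Step i=3: Q has 3 at row 1, column 3; remove that cell from P, ejecting 6. So w(3) = 6. P is now [[3, 5]].
Step i=2: Q has 2 at row 1, column 2; remove that cell from P, ejecting 5. So w(2) = 5. P is now [[3]].
Step i=1: Q has 1 at row 1, column 1; remove that cell from P, ejecting 3. So w(1) = 3. P is now [].

So w = 3 5 6 1 4 2.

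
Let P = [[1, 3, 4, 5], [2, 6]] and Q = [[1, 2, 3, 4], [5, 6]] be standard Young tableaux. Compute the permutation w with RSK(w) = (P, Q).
2 3 4 6 1 5

Reverse the RSK construction: for i from n down to 1, find the cell of Q containing i, remove the entry at that cell from P, and reverse-bump it up through P; the value ejected from row 1 is w(i).

Step i=6: Q has 6 at row 2, column 2; remove 6 from row 2 of P and reverse-bump: 6 enters row 1 and ejects 5. So w(6) = 5. P is now [[1, 3, 4, 6], [2]].
Step i=5: Q has 5 at row 2, column 1; remove 2 from row 2 of P and reverse-bump: 2 enters row 1 and ejects 1. So w(5) = 1. P is now [[2, 3, 4, 6]].
Step i=4: Q has 4 at row 1, column 4; remove that cell from P, ejecting 6. So w(4) = 6. P is now [[2, 3, 4]].
Step i=3: Q has 3 at row 1, column 3; remove that cell from P, ejecting 4. So w(3) = 4. P is now [[2, 3]].
Step i=2: Q has 2 at row 1, column 2; remove that cell from P, ejecting 3. So w(2) = 3. P is now [[2]].
Step i=1: Q has 1 at row 1, column 1; remove that cell from P, ejecting 2. So w(1) = 2. P is now [].

So w = 2 3 4 6 1 5.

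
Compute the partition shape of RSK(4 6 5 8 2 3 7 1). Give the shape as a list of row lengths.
Row-insert each entry into an empty tableau.

After inserting 4: P = [[4]].
After inserting 6: P = [[4, 6]].
After inserting 5: P = [[4, 5], [6]].
After inserting 8: P = [[4, 5, 8], [6]].
After inserting 2: P = [[2, 5, 8], [4], [6]].
After inserting 3: P = [[2, 3, 8], [4, 5], [6]].
After inserting 7: P = [[2, 3, 7], [4, 5, 8], [6]].
After inserting 1: P = [[1, 3, 7], [2, 5, 8], [4], [6]].

The final insertion tableau P = [[1, 3, 7], [2, 5, 8], [4], [6]] has shape [3, 3, 1, 1].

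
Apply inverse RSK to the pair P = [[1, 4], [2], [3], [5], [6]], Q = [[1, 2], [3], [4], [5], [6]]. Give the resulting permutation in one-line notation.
3 6 5 4 2 1

Reverse the RSK construction: for i from n down to 1, find the cell of Q containing i, remove the entry at that cell from P, and reverse-bump it up through P; the value ejected from row 1 is w(i).

Step i=6: Q has 6 at row 5, column 1; remove 6 from row 5 of P and reverse-bump: 6 enters row 4 and ejects 5; 5 enters row 3 and ejects 3; 3 enters row 2 and ejects 2; 2 enters row 1 and ejects 1. So w(6) = 1. P is now [[2, 4], [3], [5], [6]].
Step i=5: Q has 5 at row 4, column 1; remove 6 from row 4 of P and reverse-bump: 6 enters row 3 and ejects 5; 5 enters row 2 and ejects 3; 3 enters row 1 and ejects 2. So w(5) = 2. P is now [[3, 4], [5], [6]].
Step i=4: Q has 4 at row 3, column 1; remove 6 from row 3 of P and reverse-bump: 6 enters row 2 and ejects 5; 5 enters row 1 and ejects 4. So w(4) = 4. P is now [[3, 5], [6]].
Step i=3: Q has 3 at row 2, column 1; remove 6 from row 2 of P and reverse-bump: 6 enters row 1 and ejects 5. So w(3) = 5. P is now [[3, 6]].
Step i=2: Q has 2 at row 1, column 2; remove that cell from P, ejecting 6. So w(2) = 6. P is now [[3]].
Step i=1: Q has 1 at row 1, column 1; remove that cell from P, ejecting 3. So w(1) = 3. P is now [].

So w = 3 6 5 4 2 1.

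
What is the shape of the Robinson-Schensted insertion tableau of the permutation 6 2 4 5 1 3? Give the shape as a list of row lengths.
Row-insert each entry into an empty tableau.

After inserting 6: P = [[6]].
After inserting 2: P = [[2], [6]].
After inserting 4: P = [[2, 4], [6]].
After inserting 5: P = [[2, 4, 5], [6]].
After inserting 1: P = [[1, 4, 5], [2], [6]].
After inserting 3: P = [[1, 3, 5], [2, 4], [6]].

The final insertion tableau P = [[1, 3, 5], [2, 4], [6]] has shape [3, 2, 1].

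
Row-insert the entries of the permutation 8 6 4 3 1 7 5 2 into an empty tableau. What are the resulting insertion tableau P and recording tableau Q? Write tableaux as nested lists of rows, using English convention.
Insert each entry of the permutation into P by Schensted row insertion, recording in Q the position of each new cell.

Insert 8: appended to row 1. P = [[8]].
Insert 6: 6 bumps 8 from row 1; 8 starts row 2. P = [[6], [8]].
Insert 4: 4 bumps 6 from row 1; 6 bumps 8 from row 2; 8 starts row 3. P = [[4], [6], [8]].
Insert 3: 3 bumps 4 from row 1; 4 bumps 6 from row 2; 6 bumps 8 from row 3; 8 starts row 4. P = [[3], [4], [6], [8]].
Insert 1: 1 bumps 3 from row 1; 3 bumps 4 from row 2; 4 bumps 6 from row 3; 6 bumps 8 from row 4; 8 starts row 5. P = [[1], [3], [4], [6], [8]].
Insert 7: appended to row 1. P = [[1, 7], [3], [4], [6], [8]].
Insert 5: 5 bumps 7 from row 1; 7 appends to row 2. P = [[1, 5], [3, 7], [4], [6], [8]].
Insert 2: 2 bumps 5 from row 1; 5 bumps 7 from row 2; 7 appends to row 3. P = [[1, 2], [3, 5], [4, 7], [6], [8]].

So P = [[1, 2], [3, 5], [4, 7], [6], [8]], Q = [[1, 6], [2, 7], [3, 8], [4], [5]].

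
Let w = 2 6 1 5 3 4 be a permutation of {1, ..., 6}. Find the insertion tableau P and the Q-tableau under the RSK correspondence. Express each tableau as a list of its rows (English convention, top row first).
Insert each entry of the permutation into P by Schensted row insertion, recording in Q the position of each new cell.

Insert 2: appended to row 1. P = [[2]], Q = [[1]].
Insert 6: appended to row 1. P = [[2, 6]], Q = [[1, 2]].
Insert 1: 1 bumps 2 from row 1; 2 starts row 2. P = [[1, 6], [2]], Q = [[1, 2], [3]].
Insert 5: 5 bumps 6 from row 1; 6 appends to row 2. P = [[1, 5], [2, 6]], Q = [[1, 2], [3, 4]].
Insert 3: 3 bumps 5 from row 1; 5 bumps 6 from row 2; 6 starts row 3. P = [[1, 3], [2, 5], [6]], Q = [[1, 2], [3, 4], [5]].
Insert 4: appended to row 1. P = [[1, 3, 4], [2, 5], [6]], Q = [[1, 2, 6], [3, 4], [5]].

So P = [[1, 3, 4], [2, 5], [6]], Q = [[1, 2, 6], [3, 4], [5]].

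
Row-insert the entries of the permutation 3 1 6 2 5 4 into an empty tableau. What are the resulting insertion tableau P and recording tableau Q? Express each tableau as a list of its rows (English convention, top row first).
P = [[1, 2, 4], [3, 5], [6]], Q = [[1, 3, 5], [2, 4], [6]]

Insert each entry of the permutation into P by Schensted row insertion, recording in Q the position of each new cell.

After inserting 3: P = [[3]].
After inserting 1: P = [[1], [3]].
After inserting 6: P = [[1, 6], [3]].
After inserting 2: P = [[1, 2], [3, 6]].
After inserting 5: P = [[1, 2, 5], [3, 6]].
After inserting 4: P = [[1, 2, 4], [3, 5], [6]].

So P = [[1, 2, 4], [3, 5], [6]], Q = [[1, 3, 5], [2, 4], [6]].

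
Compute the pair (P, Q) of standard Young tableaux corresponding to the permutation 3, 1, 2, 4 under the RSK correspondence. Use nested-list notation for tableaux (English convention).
P = [[1, 2, 4], [3]], Q = [[1, 3, 4], [2]]

Insert each entry of the permutation into P by Schensted row insertion, recording in Q the position of each new cell.

Insert 3: appended to row 1. P = [[3]], Q = [[1]].
Insert 1: 1 bumps 3 from row 1; 3 starts row 2. P = [[1], [3]], Q = [[1], [2]].
Insert 2: appended to row 1. P = [[1, 2], [3]], Q = [[1, 3], [2]].
Insert 4: appended to row 1. P = [[1, 2, 4], [3]], Q = [[1, 3, 4], [2]].

So P = [[1, 2, 4], [3]], Q = [[1, 3, 4], [2]].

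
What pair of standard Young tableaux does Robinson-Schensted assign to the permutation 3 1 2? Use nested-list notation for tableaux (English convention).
Insert each entry of the permutation into P by Schensted row insertion, recording in Q the position of each new cell.

Insert 3: appended to row 1. P = [[3]], Q = [[1]].
Insert 1: 1 bumps 3 from row 1; 3 starts row 2. P = [[1], [3]], Q = [[1], [2]].
Insert 2: appended to row 1. P = [[1, 2], [3]], Q = [[1, 3], [2]].

So P = [[1, 2], [3]], Q = [[1, 3], [2]].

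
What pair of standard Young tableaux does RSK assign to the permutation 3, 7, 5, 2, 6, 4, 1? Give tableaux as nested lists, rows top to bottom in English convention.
P = [[1, 4, 6], [2, 5], [3], [7]], Q = [[1, 2, 5], [3, 6], [4], [7]]

Insert each entry of the permutation into P by Schensted row insertion, recording in Q the position of each new cell.

Insert 3: appended to row 1. P = [[3]].
Insert 7: appended to row 1. P = [[3, 7]].
Insert 5: 5 bumps 7 from row 1; 7 starts row 2. P = [[3, 5], [7]].
Insert 2: 2 bumps 3 from row 1; 3 bumps 7 from row 2; 7 starts row 3. P = [[2, 5], [3], [7]].
Insert 6: appended to row 1. P = [[2, 5, 6], [3], [7]].
Insert 4: 4 bumps 5 from row 1; 5 appends to row 2. P = [[2, 4, 6], [3, 5], [7]].
Insert 1: 1 bumps 2 from row 1; 2 bumps 3 from row 2; 3 bumps 7 from row 3; 7 starts row 4. P = [[1, 4, 6], [2, 5], [3], [7]].

So P = [[1, 4, 6], [2, 5], [3], [7]], Q = [[1, 2, 5], [3, 6], [4], [7]].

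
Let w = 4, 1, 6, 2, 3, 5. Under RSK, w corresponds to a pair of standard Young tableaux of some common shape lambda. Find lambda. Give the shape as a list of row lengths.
[4, 2]

Row-insert each entry into an empty tableau.

After inserting 4: P = [[4]].
After inserting 1: P = [[1], [4]].
After inserting 6: P = [[1, 6], [4]].
After inserting 2: P = [[1, 2], [4, 6]].
After inserting 3: P = [[1, 2, 3], [4, 6]].
After inserting 5: P = [[1, 2, 3, 5], [4, 6]].

The final insertion tableau P = [[1, 2, 3, 5], [4, 6]] has shape [4, 2].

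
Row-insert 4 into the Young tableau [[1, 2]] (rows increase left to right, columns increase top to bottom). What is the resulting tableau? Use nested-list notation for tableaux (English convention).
[[1, 2, 4]]

4 is larger than every entry of row 1, so it is appended to row 1. The new tableau is [[1, 2, 4]].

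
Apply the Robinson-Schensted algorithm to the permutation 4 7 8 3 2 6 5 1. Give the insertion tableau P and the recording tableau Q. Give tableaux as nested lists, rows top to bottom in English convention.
P = [[1, 5, 8], [2, 6], [3, 7], [4]], Q = [[1, 2, 3], [4, 6], [5, 7], [8]]

Insert each entry of the permutation into P by Schensted row insertion, recording in Q the position of each new cell.

Insert 4: appended to row 1. P = [[4]].
Insert 7: appended to row 1. P = [[4, 7]].
Insert 8: appended to row 1. P = [[4, 7, 8]].
Insert 3: 3 bumps 4 from row 1; 4 starts row 2. P = [[3, 7, 8], [4]].
Insert 2: 2 bumps 3 from row 1; 3 bumps 4 from row 2; 4 starts row 3. P = [[2, 7, 8], [3], [4]].
Insert 6: 6 bumps 7 from row 1; 7 appends to row 2. P = [[2, 6, 8], [3, 7], [4]].
Insert 5: 5 bumps 6 from row 1; 6 bumps 7 from row 2; 7 appends to row 3. P = [[2, 5, 8], [3, 6], [4, 7]].
Insert 1: 1 bumps 2 from row 1; 2 bumps 3 from row 2; 3 bumps 4 from row 3; 4 starts row 4. P = [[1, 5, 8], [2, 6], [3, 7], [4]].

So P = [[1, 5, 8], [2, 6], [3, 7], [4]], Q = [[1, 2, 3], [4, 6], [5, 7], [8]].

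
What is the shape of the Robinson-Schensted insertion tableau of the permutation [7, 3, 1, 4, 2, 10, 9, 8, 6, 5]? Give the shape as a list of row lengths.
Row-insert each entry into an empty tableau.

After inserting 7: P = [[7]].
After inserting 3: P = [[3], [7]].
After inserting 1: P = [[1], [3], [7]].
After inserting 4: P = [[1, 4], [3], [7]].
After inserting 2: P = [[1, 2], [3, 4], [7]].
After inserting 10: P = [[1, 2, 10], [3, 4], [7]].
After inserting 9: P = [[1, 2, 9], [3, 4, 10], [7]].
After inserting 8: P = [[1, 2, 8], [3, 4, 9], [7, 10]].
After inserting 6: P = [[1, 2, 6], [3, 4, 8], [7, 9], [10]].
After inserting 5: P = [[1, 2, 5], [3, 4, 6], [7, 8], [9], [10]].

The final insertion tableau P = [[1, 2, 5], [3, 4, 6], [7, 8], [9], [10]] has shape [3, 3, 2, 1, 1].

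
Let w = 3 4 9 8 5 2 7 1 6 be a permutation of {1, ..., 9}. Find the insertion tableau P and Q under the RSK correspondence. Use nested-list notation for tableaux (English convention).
P = [[1, 4, 5, 6], [2, 7], [3], [8], [9]], Q = [[1, 2, 3, 7], [4, 9], [5], [6], [8]]

Insert each entry of the permutation into P by Schensted row insertion, recording in Q the position of each new cell.

Insert 3: appended to row 1. P = [[3]].
Insert 4: appended to row 1. P = [[3, 4]].
Insert 9: appended to row 1. P = [[3, 4, 9]].
Insert 8: 8 bumps 9 from row 1; 9 starts row 2. P = [[3, 4, 8], [9]].
Insert 5: 5 bumps 8 from row 1; 8 bumps 9 from row 2; 9 starts row 3. P = [[3, 4, 5], [8], [9]].
Insert 2: 2 bumps 3 from row 1; 3 bumps 8 from row 2; 8 bumps 9 from row 3; 9 starts row 4. P = [[2, 4, 5], [3], [8], [9]].
Insert 7: appended to row 1. P = [[2, 4, 5, 7], [3], [8], [9]].
Insert 1: 1 bumps 2 from row 1; 2 bumps 3 from row 2; 3 bumps 8 from row 3; 8 bumps 9 from row 4; 9 starts row 5. P = [[1, 4, 5, 7], [2], [3], [8], [9]].
Insert 6: 6 bumps 7 from row 1; 7 appends to row 2. P = [[1, 4, 5, 6], [2, 7], [3], [8], [9]].

So P = [[1, 4, 5, 6], [2, 7], [3], [8], [9]], Q = [[1, 2, 3, 7], [4, 9], [5], [6], [8]].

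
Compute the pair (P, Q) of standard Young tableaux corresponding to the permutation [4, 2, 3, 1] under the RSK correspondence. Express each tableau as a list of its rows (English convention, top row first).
Insert each entry of the permutation into P by Schensted row insertion, recording in Q the position of each new cell.

Insert 4: appended to row 1. P = [[4]].
Insert 2: 2 bumps 4 from row 1; 4 starts row 2. P = [[2], [4]].
Insert 3: appended to row 1. P = [[2, 3], [4]].
Insert 1: 1 bumps 2 from row 1; 2 bumps 4 from row 2; 4 starts row 3. P = [[1, 3], [2], [4]].

So P = [[1, 3], [2], [4]], Q = [[1, 3], [2], [4]].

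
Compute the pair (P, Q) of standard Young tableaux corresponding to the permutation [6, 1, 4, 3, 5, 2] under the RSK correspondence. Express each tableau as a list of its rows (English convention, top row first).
P = [[1, 2, 5], [3], [4], [6]], Q = [[1, 3, 5], [2], [4], [6]]

Insert each entry of the permutation into P by Schensted row insertion, recording in Q the position of each new cell.

Insert 6: appended to row 1. P = [[6]], Q = [[1]].
Insert 1: 1 bumps 6 from row 1; 6 starts row 2. P = [[1], [6]], Q = [[1], [2]].
Insert 4: appended to row 1. P = [[1, 4], [6]], Q = [[1, 3], [2]].
Insert 3: 3 bumps 4 from row 1; 4 bumps 6 from row 2; 6 starts row 3. P = [[1, 3], [4], [6]], Q = [[1, 3], [2], [4]].
Insert 5: appended to row 1. P = [[1, 3, 5], [4], [6]], Q = [[1, 3, 5], [2], [4]].
Insert 2: 2 bumps 3 from row 1; 3 bumps 4 from row 2; 4 bumps 6 from row 3; 6 starts row 4. P = [[1, 2, 5], [3], [4], [6]], Q = [[1, 3, 5], [2], [4], [6]].

So P = [[1, 2, 5], [3], [4], [6]], Q = [[1, 3, 5], [2], [4], [6]].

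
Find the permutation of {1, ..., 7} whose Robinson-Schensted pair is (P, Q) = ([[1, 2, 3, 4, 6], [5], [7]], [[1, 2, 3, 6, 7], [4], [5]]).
Reverse the RSK construction: for i from n down to 1, find the cell of Q containing i, remove the entry at that cell from P, and reverse-bump it up through P; the value ejected from row 1 is w(i).

Step i=7: Q has 7 at row 1, column 5; remove that cell from P, ejecting 6. So w(7) = 6. P is now [[1, 2, 3, 4], [5], [7]].
Step i=6: Q has 6 at row 1, column 4; remove that cell from P, ejecting 4. So w(6) = 4. P is now [[1, 2, 3], [5], [7]].
Step i=5: Q has 5 at row 3, column 1; remove 7 from row 3 of P and reverse-bump: 7 enters row 2 and ejects 5; 5 enters row 1 and ejects 3. So w(5) = 3. P is now [[1, 2, 5], [7]].
Step i=4: Q has 4 at row 2, column 1; remove 7 from row 2 of P and reverse-bump: 7 enters row 1 and ejects 5. So w(4) = 5. P is now [[1, 2, 7]].
Step i=3: Q has 3 at row 1, column 3; remove that cell from P, ejecting 7. So w(3) = 7. P is now [[1, 2]].
Step i=2: Q has 2 at row 1, column 2; remove that cell from P, ejecting 2. So w(2) = 2. P is now [[1]].
Step i=1: Q has 1 at row 1, column 1; remove that cell from P, ejecting 1. So w(1) = 1. P is now [].

So w = 1 2 7 5 3 4 6.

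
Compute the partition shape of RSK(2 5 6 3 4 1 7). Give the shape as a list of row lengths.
Row-insert each entry into an empty tableau.

After inserting 2: P = [[2]].
After inserting 5: P = [[2, 5]].
After inserting 6: P = [[2, 5, 6]].
After inserting 3: P = [[2, 3, 6], [5]].
After inserting 4: P = [[2, 3, 4], [5, 6]].
After inserting 1: P = [[1, 3, 4], [2, 6], [5]].
After inserting 7: P = [[1, 3, 4, 7], [2, 6], [5]].

The final insertion tableau P = [[1, 3, 4, 7], [2, 6], [5]] has shape [4, 2, 1].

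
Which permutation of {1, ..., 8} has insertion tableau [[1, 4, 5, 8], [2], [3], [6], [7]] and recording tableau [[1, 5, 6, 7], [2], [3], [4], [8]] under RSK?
7 6 3 2 4 5 8 1

Reverse the RSK construction: for i from n down to 1, find the cell of Q containing i, remove the entry at that cell from P, and reverse-bump it up through P; the value ejected from row 1 is w(i).

Step i=8: Q has 8 at row 5, column 1; remove 7 from row 5 of P and reverse-bump: 7 enters row 4 and ejects 6; 6 enters row 3 and ejects 3; 3 enters row 2 and ejects 2; 2 enters row 1 and ejects 1. So w(8) = 1. P is now [[2, 4, 5, 8], [3], [6], [7]].
Step i=7: Q has 7 at row 1, column 4; remove that cell from P, ejecting 8. So w(7) = 8. P is now [[2, 4, 5], [3], [6], [7]].
Step i=6: Q has 6 at row 1, column 3; remove that cell from P, ejecting 5. So w(6) = 5. P is now [[2, 4], [3], [6], [7]].
Step i=5: Q has 5 at row 1, column 2; remove that cell from P, ejecting 4. So w(5) = 4. P is now [[2], [3], [6], [7]].
Step i=4: Q has 4 at row 4, column 1; remove 7 from row 4 of P and reverse-bump: 7 enters row 3 and ejects 6; 6 enters row 2 and ejects 3; 3 enters row 1 and ejects 2. So w(4) = 2. P is now [[3], [6], [7]].
Step i=3: Q has 3 at row 3, column 1; remove 7 from row 3 of P and reverse-bump: 7 enters row 2 and ejects 6; 6 enters row 1 and ejects 3. So w(3) = 3. P is now [[6], [7]].
Step i=2: Q has 2 at row 2, column 1; remove 7 from row 2 of P and reverse-bump: 7 enters row 1 and ejects 6. So w(2) = 6. P is now [[7]].
Step i=1: Q has 1 at row 1, column 1; remove that cell from P, ejecting 7. So w(1) = 7. P is now [].

So w = 7 6 3 2 4 5 8 1.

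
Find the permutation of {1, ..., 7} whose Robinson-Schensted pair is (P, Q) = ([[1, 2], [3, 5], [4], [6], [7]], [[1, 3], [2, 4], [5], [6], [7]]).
Reverse the RSK construction: for i from n down to 1, find the cell of Q containing i, remove the entry at that cell from P, and reverse-bump it up through P; the value ejected from row 1 is w(i).

Step i=7: Q has 7 at row 5, column 1; remove 7 from row 5 of P and reverse-bump: 7 enters row 4 and ejects 6; 6 enters row 3 and ejects 4; 4 enters row 2 and ejects 3; 3 enters row 1 and ejects 2. So w(7) = 2. P is now [[1, 3], [4, 5], [6], [7]].
Step i=6: Q has 6 at row 4, column 1; remove 7 from row 4 of P and reverse-bump: 7 enters row 3 and ejects 6; 6 enters row 2 and ejects 5; 5 enters row 1 and ejects 3. So w(6) = 3. P is now [[1, 5], [4, 6], [7]].
Step i=5: Q has 5 at row 3, column 1; remove 7 from row 3 of P and reverse-bump: 7 enters row 2 and ejects 6; 6 enters row 1 and ejects 5. So w(5) = 5. P is now [[1, 6], [4, 7]].
Step i=4: Q has 4 at row 2, column 2; remove 7 from row 2 of P and reverse-bump: 7 enters row 1 and ejects 6. So w(4) = 6. P is now [[1, 7], [4]].
Step i=3: Q has 3 at row 1, column 2; remove that cell from P, ejecting 7. So w(3) = 7. P is now [[1], [4]].
Step i=2: Q has 2 at row 2, column 1; remove 4 from row 2 of P and reverse-bump: 4 enters row 1 and ejects 1. So w(2) = 1. P is now [[4]].
Step i=1: Q has 1 at row 1, column 1; remove that cell from P, ejecting 4. So w(1) = 4. P is now [].

So w = 4 1 7 6 5 3 2.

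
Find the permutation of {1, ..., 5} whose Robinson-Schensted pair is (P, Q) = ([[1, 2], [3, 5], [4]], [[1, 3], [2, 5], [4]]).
4 3 5 1 2

Reverse RSK: for i = n, n-1, ..., 1, locate i in Q, remove the corresponding corner cell from P, and reverse-bump its entry up through P; the value ejected from row 1 is w(i).

So w = 4 3 5 1 2.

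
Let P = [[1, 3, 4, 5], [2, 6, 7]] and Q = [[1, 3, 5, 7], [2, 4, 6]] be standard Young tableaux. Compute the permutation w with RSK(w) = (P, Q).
Reverse the RSK construction: for i from n down to 1, find the cell of Q containing i, remove the entry at that cell from P, and reverse-bump it up through P; the value ejected from row 1 is w(i).

Step i=7: Q has 7 at row 1, column 4; remove that cell from P, ejecting 5. So w(7) = 5. P is now [[1, 3, 4], [2, 6, 7]].
Step i=6: Q has 6 at row 2, column 3; remove 7 from row 2 of P and reverse-bump: 7 enters row 1 and ejects 4. So w(6) = 4. P is now [[1, 3, 7], [2, 6]].
Step i=5: Q has 5 at row 1, column 3; remove that cell from P, ejecting 7. So w(5) = 7. P is now [[1, 3], [2, 6]].
Step i=4: Q has 4 at row 2, column 2; remove 6 from row 2 of P and reverse-bump: 6 enters row 1 and ejects 3. So w(4) = 3. P is now [[1, 6], [2]].
Step i=3: Q has 3 at row 1, column 2; remove that cell from P, ejecting 6. So w(3) = 6. P is now [[1], [2]].
Step i=2: Q has 2 at row 2, column 1; remove 2 from row 2 of P and reverse-bump: 2 enters row 1 and ejects 1. So w(2) = 1. P is now [[2]].
Step i=1: Q has 1 at row 1, column 1; remove that cell from P, ejecting 2. So w(1) = 2. P is now [].

So w = 2 1 6 3 7 4 5.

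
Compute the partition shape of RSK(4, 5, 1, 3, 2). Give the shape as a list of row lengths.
[2, 2, 1]

Row-insert each entry into an empty tableau.

After inserting 4: P = [[4]].
After inserting 5: P = [[4, 5]].
After inserting 1: P = [[1, 5], [4]].
After inserting 3: P = [[1, 3], [4, 5]].
After inserting 2: P = [[1, 2], [3, 5], [4]].

The final insertion tableau P = [[1, 2], [3, 5], [4]] has shape [2, 2, 1].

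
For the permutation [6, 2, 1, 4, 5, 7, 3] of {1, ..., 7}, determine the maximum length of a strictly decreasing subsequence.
3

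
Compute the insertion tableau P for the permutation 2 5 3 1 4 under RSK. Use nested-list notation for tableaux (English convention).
After inserting 2: P = [[2]].
After inserting 5: P = [[2, 5]].
After inserting 3: P = [[2, 3], [5]].
After inserting 1: P = [[1, 3], [2], [5]].
After inserting 4: P = [[1, 3, 4], [2], [5]].

So P = [[1, 3, 4], [2], [5]].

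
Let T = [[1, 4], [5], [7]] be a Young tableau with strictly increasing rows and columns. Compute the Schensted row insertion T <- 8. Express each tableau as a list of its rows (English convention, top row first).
8 is larger than every entry of row 1, so it is appended to row 1. The new tableau is [[1, 4, 8], [5], [7]].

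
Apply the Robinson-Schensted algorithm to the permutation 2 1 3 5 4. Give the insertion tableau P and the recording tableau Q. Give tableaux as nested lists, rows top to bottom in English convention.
P = [[1, 3, 4], [2, 5]], Q = [[1, 3, 4], [2, 5]]

Insert each entry of the permutation into P by Schensted row insertion, recording in Q the position of each new cell.

Insert 2: appended to row 1. P = [[2]].
Insert 1: 1 bumps 2 from row 1; 2 starts row 2. P = [[1], [2]].
Insert 3: appended to row 1. P = [[1, 3], [2]].
Insert 5: appended to row 1. P = [[1, 3, 5], [2]].
Insert 4: 4 bumps 5 from row 1; 5 appends to row 2. P = [[1, 3, 4], [2, 5]].

So P = [[1, 3, 4], [2, 5]], Q = [[1, 3, 4], [2, 5]].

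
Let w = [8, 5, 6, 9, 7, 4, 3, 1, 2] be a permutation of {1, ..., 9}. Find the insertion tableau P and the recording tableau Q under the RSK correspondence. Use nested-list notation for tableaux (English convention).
P = [[1, 2, 7], [3, 6], [4, 9], [5], [8]], Q = [[1, 3, 4], [2, 5], [6, 9], [7], [8]]

Insert each entry of the permutation into P by Schensted row insertion, recording in Q the position of each new cell.

Insert 8: appended to row 1. P = [[8]].
Insert 5: 5 bumps 8 from row 1; 8 starts row 2. P = [[5], [8]].
Insert 6: appended to row 1. P = [[5, 6], [8]].
Insert 9: appended to row 1. P = [[5, 6, 9], [8]].
Insert 7: 7 bumps 9 from row 1; 9 appends to row 2. P = [[5, 6, 7], [8, 9]].
Insert 4: 4 bumps 5 from row 1; 5 bumps 8 from row 2; 8 starts row 3. P = [[4, 6, 7], [5, 9], [8]].
Insert 3: 3 bumps 4 from row 1; 4 bumps 5 from row 2; 5 bumps 8 from row 3; 8 starts row 4. P = [[3, 6, 7], [4, 9], [5], [8]].
Insert 1: 1 bumps 3 from row 1; 3 bumps 4 from row 2; 4 bumps 5 from row 3; 5 bumps 8 from row 4; 8 starts row 5. P = [[1, 6, 7], [3, 9], [4], [5], [8]].
Insert 2: 2 bumps 6 from row 1; 6 bumps 9 from row 2; 9 appends to row 3. P = [[1, 2, 7], [3, 6], [4, 9], [5], [8]].

So P = [[1, 2, 7], [3, 6], [4, 9], [5], [8]], Q = [[1, 3, 4], [2, 5], [6, 9], [7], [8]].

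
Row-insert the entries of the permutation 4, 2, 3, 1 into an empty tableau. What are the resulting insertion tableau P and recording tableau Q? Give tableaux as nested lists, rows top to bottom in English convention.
P = [[1, 3], [2], [4]], Q = [[1, 3], [2], [4]]

Insert each entry of the permutation into P by Schensted row insertion, recording in Q the position of each new cell.

Insert 4: appended to row 1. P = [[4]].
Insert 2: 2 bumps 4 from row 1; 4 starts row 2. P = [[2], [4]].
Insert 3: appended to row 1. P = [[2, 3], [4]].
Insert 1: 1 bumps 2 from row 1; 2 bumps 4 from row 2; 4 starts row 3. P = [[1, 3], [2], [4]].

So P = [[1, 3], [2], [4]], Q = [[1, 3], [2], [4]].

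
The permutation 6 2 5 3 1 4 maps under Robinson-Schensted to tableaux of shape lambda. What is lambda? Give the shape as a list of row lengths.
[3, 1, 1, 1]

Row-insert each entry into an empty tableau.

After inserting 6: P = [[6]].
After inserting 2: P = [[2], [6]].
After inserting 5: P = [[2, 5], [6]].
After inserting 3: P = [[2, 3], [5], [6]].
After inserting 1: P = [[1, 3], [2], [5], [6]].
After inserting 4: P = [[1, 3, 4], [2], [5], [6]].

The final insertion tableau P = [[1, 3, 4], [2], [5], [6]] has shape [3, 1, 1, 1].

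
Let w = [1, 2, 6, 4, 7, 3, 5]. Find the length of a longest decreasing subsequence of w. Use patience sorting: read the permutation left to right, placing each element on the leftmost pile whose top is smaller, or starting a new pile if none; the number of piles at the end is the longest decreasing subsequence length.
1: new pile. tops = [1]
2: onto pile 1 (replacing 1). tops = [2]
6: onto pile 1 (replacing 2). tops = [6]
4: new pile. tops = [6, 4]
7: onto pile 1 (replacing 6). tops = [7, 4]
3: new pile. tops = [7, 4, 3]
5: onto pile 2 (replacing 4). tops = [7, 5, 3]

3 piles, so the longest decreasing subsequence has length 3.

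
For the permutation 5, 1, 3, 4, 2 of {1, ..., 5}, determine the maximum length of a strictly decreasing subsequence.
3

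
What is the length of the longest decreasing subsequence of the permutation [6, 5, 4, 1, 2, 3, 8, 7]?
4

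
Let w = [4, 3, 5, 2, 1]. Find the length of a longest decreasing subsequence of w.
4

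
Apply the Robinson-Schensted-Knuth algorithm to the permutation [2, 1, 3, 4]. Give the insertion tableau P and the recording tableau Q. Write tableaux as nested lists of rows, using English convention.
P = [[1, 3, 4], [2]], Q = [[1, 3, 4], [2]]

Insert each entry of the permutation into P by Schensted row insertion, recording in Q the position of each new cell.

Insert 2: appended to row 1. P = [[2]].
Insert 1: 1 bumps 2 from row 1; 2 starts row 2. P = [[1], [2]].
Insert 3: appended to row 1. P = [[1, 3], [2]].
Insert 4: appended to row 1. P = [[1, 3, 4], [2]].

So P = [[1, 3, 4], [2]], Q = [[1, 3, 4], [2]].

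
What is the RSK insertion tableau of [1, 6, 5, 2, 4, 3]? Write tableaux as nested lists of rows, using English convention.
Insert 1: appended to row 1. P = [[1]].
Insert 6: appended to row 1. P = [[1, 6]].
Insert 5: 5 bumps 6 from row 1; 6 starts row 2. P = [[1, 5], [6]].
Insert 2: 2 bumps 5 from row 1; 5 bumps 6 from row 2; 6 starts row 3. P = [[1, 2], [5], [6]].
Insert 4: appended to row 1. P = [[1, 2, 4], [5], [6]].
Insert 3: 3 bumps 4 from row 1; 4 bumps 5 from row 2; 5 bumps 6 from row 3; 6 starts row 4. P = [[1, 2, 3], [4], [5], [6]].

So P = [[1, 2, 3], [4], [5], [6]].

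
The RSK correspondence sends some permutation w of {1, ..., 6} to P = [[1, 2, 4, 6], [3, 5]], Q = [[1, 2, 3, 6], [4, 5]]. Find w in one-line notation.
Reverse the RSK construction: for i from n down to 1, find the cell of Q containing i, remove the entry at that cell from P, and reverse-bump it up through P; the value ejected from row 1 is w(i).

Step i=6: Q has 6 at row 1, column 4; remove that cell from P, ejecting 6. So w(6) = 6. P is now [[1, 2, 4], [3, 5]].
Step i=5: Q has 5 at row 2, column 2; remove 5 from row 2 of P and reverse-bump: 5 enters row 1 and ejects 4. So w(5) = 4. P is now [[1, 2, 5], [3]].
Step i=4: Q has 4 at row 2, column 1; remove 3 from row 2 of P and reverse-bump: 3 enters row 1 and ejects 2. So w(4) = 2. P is now [[1, 3, 5]].
Step i=3: Q has 3 at row 1, column 3; remove that cell from P, ejecting 5. So w(3) = 5. P is now [[1, 3]].
Step i=2: Q has 2 at row 1, column 2; remove that cell from P, ejecting 3. So w(2) = 3. P is now [[1]].
Step i=1: Q has 1 at row 1, column 1; remove that cell from P, ejecting 1. So w(1) = 1. P is now [].

So w = 1 3 5 2 4 6.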